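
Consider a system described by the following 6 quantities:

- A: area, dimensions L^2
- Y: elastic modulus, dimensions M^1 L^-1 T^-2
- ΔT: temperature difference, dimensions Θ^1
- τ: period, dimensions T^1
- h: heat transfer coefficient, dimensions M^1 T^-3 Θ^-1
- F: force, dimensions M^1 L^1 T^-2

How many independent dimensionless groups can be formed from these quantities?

2

There are 6 variables and 4 base dimensions (M, L, T, Θ).
The dimension matrix has rank 4.
Independent dimensionless groups: 6 − 4 = 2.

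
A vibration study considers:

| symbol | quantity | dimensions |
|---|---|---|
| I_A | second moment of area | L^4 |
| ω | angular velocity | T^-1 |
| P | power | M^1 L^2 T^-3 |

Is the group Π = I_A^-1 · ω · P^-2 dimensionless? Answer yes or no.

Sum the exponent of each base dimension across the product:
  M: −[I_A]_M + [ω]_M − 2·[P]_M = −(0) + (0) − 2·(1) = -2
  L: −[I_A]_L + [ω]_L − 2·[P]_L = −(4) + (0) − 2·(2) = -8
  T: −[I_A]_T + [ω]_T − 2·[P]_T = −(0) + (-1) − 2·(-3) = 5
Net dimensions [M⁻² L⁻⁸ T⁵] ≠ [1] — not dimensionless.

no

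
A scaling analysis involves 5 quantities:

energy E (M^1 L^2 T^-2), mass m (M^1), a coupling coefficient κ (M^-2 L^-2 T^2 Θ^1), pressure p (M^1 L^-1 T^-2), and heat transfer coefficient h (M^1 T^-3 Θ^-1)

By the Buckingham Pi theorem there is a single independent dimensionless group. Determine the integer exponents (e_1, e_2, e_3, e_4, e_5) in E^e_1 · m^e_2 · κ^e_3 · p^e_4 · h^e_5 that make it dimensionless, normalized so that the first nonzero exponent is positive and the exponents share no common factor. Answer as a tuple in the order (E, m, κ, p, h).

(1, 3, 2, -2, 2)

M: e_1·(1) + e_2·(1) + e_3·(-2) + e_4·(1) + e_5·(1) = 0
L: e_1·(2) + e_2·(0) + e_3·(-2) + e_4·(-1) + e_5·(0) = 0
T: e_1·(-2) + e_2·(0) + e_3·(2) + e_4·(-2) + e_5·(-3) = 0
Θ: e_1·(0) + e_2·(0) + e_3·(1) + e_4·(0) + e_5·(-1) = 0
Solving this homogeneous linear system for the smallest-integer solution (first nonzero entry positive) gives (1, 3, 2, -2, 2).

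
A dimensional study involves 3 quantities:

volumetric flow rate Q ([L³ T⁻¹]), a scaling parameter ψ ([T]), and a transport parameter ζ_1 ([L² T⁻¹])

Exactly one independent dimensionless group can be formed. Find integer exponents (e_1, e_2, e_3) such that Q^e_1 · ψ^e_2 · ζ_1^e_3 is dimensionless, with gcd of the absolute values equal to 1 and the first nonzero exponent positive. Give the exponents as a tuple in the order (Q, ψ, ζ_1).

L: e_1·(3) + e_2·(0) + e_3·(2) = 0
T: e_1·(-1) + e_2·(1) + e_3·(-1) = 0
Solving this homogeneous linear system for the smallest-integer solution (first nonzero entry positive) gives (2, -1, -3).

(2, -1, -3)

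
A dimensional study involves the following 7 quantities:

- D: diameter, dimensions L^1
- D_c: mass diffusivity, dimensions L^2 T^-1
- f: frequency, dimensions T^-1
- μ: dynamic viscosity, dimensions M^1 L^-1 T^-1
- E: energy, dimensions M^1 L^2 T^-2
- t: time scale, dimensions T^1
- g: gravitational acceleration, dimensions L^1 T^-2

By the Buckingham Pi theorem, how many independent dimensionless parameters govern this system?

4

There are 7 variables and 3 base dimensions (M, L, T).
The dimension matrix has rank 3.
Independent dimensionless groups: 7 − 3 = 4.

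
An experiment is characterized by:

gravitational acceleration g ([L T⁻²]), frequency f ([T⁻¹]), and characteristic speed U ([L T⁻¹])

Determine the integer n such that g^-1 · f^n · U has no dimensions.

Balance the T exponent: (-1)·n from f, plus −(-2) + (-1) = 1 from the rest, must sum to zero.
−n + 1 = 0, so n = 1.

1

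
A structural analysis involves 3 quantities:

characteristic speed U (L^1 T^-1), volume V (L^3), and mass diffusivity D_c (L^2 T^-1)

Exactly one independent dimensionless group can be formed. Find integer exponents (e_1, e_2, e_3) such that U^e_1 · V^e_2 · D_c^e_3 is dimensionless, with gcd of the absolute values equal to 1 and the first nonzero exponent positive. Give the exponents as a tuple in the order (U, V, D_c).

(3, 1, -3)

L: e_1·(1) + e_2·(3) + e_3·(2) = 0
T: e_1·(-1) + e_2·(0) + e_3·(-1) = 0
Solving this homogeneous linear system for the smallest-integer solution (first nonzero entry positive) gives (3, 1, -3).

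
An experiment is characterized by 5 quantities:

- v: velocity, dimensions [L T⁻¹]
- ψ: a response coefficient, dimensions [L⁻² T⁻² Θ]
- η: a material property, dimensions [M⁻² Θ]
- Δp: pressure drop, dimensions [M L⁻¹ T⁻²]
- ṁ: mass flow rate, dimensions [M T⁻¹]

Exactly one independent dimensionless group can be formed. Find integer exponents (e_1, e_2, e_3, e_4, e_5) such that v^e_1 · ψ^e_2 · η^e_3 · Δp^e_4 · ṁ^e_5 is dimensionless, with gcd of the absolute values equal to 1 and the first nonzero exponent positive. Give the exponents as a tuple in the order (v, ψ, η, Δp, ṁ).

(1, 1, -1, -1, -1)

M: e_1·(0) + e_2·(0) + e_3·(-2) + e_4·(1) + e_5·(1) = 0
L: e_1·(1) + e_2·(-2) + e_3·(0) + e_4·(-1) + e_5·(0) = 0
T: e_1·(-1) + e_2·(-2) + e_3·(0) + e_4·(-2) + e_5·(-1) = 0
Θ: e_1·(0) + e_2·(1) + e_3·(1) + e_4·(0) + e_5·(0) = 0
Solving this homogeneous linear system for the smallest-integer solution (first nonzero entry positive) gives (1, 1, -1, -1, -1).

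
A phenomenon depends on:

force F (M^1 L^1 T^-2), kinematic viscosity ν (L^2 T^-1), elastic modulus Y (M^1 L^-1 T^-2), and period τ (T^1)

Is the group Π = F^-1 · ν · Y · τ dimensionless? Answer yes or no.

Sum the exponent of each base dimension across the product:
  M: −[F]_M + [ν]_M + [Y]_M + [τ]_M = −(1) + (0) + (1) + (0) = 0
  L: −[F]_L + [ν]_L + [Y]_L + [τ]_L = −(1) + (2) + (-1) + (0) = 0
  T: −[F]_T + [ν]_T + [Y]_T + [τ]_T = −(-2) + (-1) + (-2) + (1) = 0
  Θ: −[F]_Θ + [ν]_Θ + [Y]_Θ + [τ]_Θ = −(0) + (0) + (0) + (0) = 0
All base exponents vanish — dimensionless.

yes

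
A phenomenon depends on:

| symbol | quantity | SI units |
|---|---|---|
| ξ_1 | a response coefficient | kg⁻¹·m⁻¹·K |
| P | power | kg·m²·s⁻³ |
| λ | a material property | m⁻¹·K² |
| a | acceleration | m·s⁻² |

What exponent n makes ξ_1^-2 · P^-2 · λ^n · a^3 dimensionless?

Balance the L exponent: (-1)·n from λ, plus −2·(-1) − 2·(2) + 3·(1) = 1 from the rest, must sum to zero.
−n + 1 = 0, so n = 1.

1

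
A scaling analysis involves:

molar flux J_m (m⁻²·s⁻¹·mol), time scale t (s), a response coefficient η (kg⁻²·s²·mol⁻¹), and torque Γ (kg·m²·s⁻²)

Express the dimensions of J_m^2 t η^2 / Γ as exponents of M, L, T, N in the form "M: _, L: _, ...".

Collect each base-dimension exponent across the product:
  M: 2·(0) + (0) + 2·(-2) − (1) = -5
  L: 2·(-2) + (0) + 2·(0) − (2) = -6
  T: 2·(-1) + (1) + 2·(2) − (-2) = 5
  N: 2·(1) + (0) + 2·(-1) − (0) = 0
So the dimensions are [M⁻⁵ L⁻⁶ T⁵].

M: -5, L: -6, T: 5, N: 0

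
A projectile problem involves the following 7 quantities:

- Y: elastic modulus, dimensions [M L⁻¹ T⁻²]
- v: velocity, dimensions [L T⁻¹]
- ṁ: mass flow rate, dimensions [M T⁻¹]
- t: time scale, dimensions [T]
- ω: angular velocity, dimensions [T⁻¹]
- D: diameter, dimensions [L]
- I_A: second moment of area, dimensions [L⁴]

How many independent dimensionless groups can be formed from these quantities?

There are 7 variables and 3 base dimensions (M, L, T).
The dimension matrix has rank 3.
Independent dimensionless groups: 7 − 3 = 4.

4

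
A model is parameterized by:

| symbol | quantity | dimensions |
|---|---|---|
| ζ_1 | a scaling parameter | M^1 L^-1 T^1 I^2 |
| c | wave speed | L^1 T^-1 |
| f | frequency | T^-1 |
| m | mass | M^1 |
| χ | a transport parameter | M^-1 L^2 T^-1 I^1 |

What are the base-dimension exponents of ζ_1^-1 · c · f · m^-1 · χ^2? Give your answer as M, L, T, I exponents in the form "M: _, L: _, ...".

Collect each base-dimension exponent across the product:
  M: −(1) + (0) + (0) − (1) + 2·(-1) = -4
  L: −(-1) + (1) + (0) − (0) + 2·(2) = 6
  T: −(1) + (-1) + (-1) − (0) + 2·(-1) = -5
  I: −(2) + (0) + (0) − (0) + 2·(1) = 0
So the dimensions are [M⁻⁴ L⁶ T⁻⁵].

M: -4, L: 6, T: -5, I: 0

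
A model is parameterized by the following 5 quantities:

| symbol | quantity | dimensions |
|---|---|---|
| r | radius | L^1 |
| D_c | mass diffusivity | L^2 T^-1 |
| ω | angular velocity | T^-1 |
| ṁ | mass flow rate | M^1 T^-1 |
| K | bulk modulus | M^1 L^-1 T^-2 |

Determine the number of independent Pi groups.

2

There are 5 variables and 3 base dimensions (M, L, T).
The dimension matrix has rank 3.
Independent dimensionless groups: 5 − 3 = 2.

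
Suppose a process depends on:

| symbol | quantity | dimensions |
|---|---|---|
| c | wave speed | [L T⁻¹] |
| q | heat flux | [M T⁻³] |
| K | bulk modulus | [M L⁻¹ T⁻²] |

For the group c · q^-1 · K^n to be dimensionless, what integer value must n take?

1

Balance the M exponent: (1)·n from K, plus (0) − (1) = -1 from the rest, must sum to zero.
n − 1 = 0, so n = 1.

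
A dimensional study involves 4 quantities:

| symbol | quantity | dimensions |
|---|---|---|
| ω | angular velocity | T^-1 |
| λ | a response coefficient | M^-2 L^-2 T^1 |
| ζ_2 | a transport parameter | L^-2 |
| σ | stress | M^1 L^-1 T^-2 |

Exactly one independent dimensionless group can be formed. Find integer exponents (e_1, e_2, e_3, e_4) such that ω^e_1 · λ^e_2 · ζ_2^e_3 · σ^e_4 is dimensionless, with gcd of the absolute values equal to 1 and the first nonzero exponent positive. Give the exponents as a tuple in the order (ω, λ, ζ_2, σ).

M: e_1·(0) + e_2·(-2) + e_3·(0) + e_4·(1) = 0
L: e_1·(0) + e_2·(-2) + e_3·(-2) + e_4·(-1) = 0
T: e_1·(-1) + e_2·(1) + e_3·(0) + e_4·(-2) = 0
Solving this homogeneous linear system for the smallest-integer solution (first nonzero entry positive) gives (3, -1, 2, -2).

(3, -1, 2, -2)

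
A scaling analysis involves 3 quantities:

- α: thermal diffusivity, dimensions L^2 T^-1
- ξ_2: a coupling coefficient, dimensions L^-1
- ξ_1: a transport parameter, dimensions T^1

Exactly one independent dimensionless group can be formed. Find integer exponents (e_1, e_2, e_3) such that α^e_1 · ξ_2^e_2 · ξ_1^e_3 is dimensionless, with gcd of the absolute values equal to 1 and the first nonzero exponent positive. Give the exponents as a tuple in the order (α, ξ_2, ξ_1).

(1, 2, 1)

L: e_1·(2) + e_2·(-1) + e_3·(0) = 0
T: e_1·(-1) + e_2·(0) + e_3·(1) = 0
Solving this homogeneous linear system for the smallest-integer solution (first nonzero entry positive) gives (1, 2, 1).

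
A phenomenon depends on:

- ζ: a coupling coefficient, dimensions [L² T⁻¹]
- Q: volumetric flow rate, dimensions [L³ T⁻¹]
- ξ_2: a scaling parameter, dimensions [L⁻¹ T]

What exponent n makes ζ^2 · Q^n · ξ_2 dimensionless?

Balance the L exponent: (3)·n from Q, plus 2·(2) + (-1) = 3 from the rest, must sum to zero.
3n + 3 = 0, so n = -1.

-1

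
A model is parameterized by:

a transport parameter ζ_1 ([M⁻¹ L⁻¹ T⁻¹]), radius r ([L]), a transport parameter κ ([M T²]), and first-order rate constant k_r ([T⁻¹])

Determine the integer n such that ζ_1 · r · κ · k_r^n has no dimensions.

Balance the T exponent: (-1)·n from k_r, plus (-1) + (0) + (2) = 1 from the rest, must sum to zero.
−n + 1 = 0, so n = 1.

1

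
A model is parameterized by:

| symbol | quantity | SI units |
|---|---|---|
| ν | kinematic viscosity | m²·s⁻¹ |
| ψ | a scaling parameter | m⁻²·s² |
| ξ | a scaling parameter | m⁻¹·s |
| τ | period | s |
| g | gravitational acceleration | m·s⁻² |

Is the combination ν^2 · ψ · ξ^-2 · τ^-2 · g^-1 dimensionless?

Sum the exponent of each base dimension across the product:
  L: 2·[ν]_L + [ψ]_L − 2·[ξ]_L − 2·[τ]_L − [g]_L = 2·(2) + (-2) − 2·(-1) − 2·(0) − (1) = 3
  T: 2·[ν]_T + [ψ]_T − 2·[ξ]_T − 2·[τ]_T − [g]_T = 2·(-1) + (2) − 2·(1) − 2·(1) − (-2) = -2
Net dimensions [L³ T⁻²] ≠ [1] — not dimensionless.

no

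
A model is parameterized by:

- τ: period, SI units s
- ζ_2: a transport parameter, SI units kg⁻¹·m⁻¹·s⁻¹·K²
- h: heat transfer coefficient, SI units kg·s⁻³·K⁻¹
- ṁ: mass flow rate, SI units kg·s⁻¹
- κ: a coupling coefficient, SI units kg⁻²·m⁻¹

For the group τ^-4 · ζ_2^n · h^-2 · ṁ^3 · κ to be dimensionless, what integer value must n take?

Balance the M exponent: (-1)·n from ζ_2, plus −4·(0) − 2·(1) + 3·(1) + (-2) = -1 from the rest, must sum to zero.
−n − 1 = 0, so n = -1.

-1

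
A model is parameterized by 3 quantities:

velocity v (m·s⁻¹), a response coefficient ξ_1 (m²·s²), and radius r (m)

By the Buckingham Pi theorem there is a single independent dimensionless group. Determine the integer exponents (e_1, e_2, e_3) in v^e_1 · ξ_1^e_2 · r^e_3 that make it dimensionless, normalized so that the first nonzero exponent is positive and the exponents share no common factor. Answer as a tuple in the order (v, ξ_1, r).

(2, 1, -4)

L: e_1·(1) + e_2·(2) + e_3·(1) = 0
T: e_1·(-1) + e_2·(2) + e_3·(0) = 0
Solving this homogeneous linear system for the smallest-integer solution (first nonzero entry positive) gives (2, 1, -4).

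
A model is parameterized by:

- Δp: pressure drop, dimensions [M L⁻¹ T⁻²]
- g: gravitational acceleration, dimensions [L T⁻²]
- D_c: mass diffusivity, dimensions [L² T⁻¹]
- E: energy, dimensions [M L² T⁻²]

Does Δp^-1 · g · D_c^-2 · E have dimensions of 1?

yes

Sum the exponent of each base dimension across the product:
  M: −[Δp]_M + [g]_M − 2·[D_c]_M + [E]_M = −(1) + (0) − 2·(0) + (1) = 0
  L: −[Δp]_L + [g]_L − 2·[D_c]_L + [E]_L = −(-1) + (1) − 2·(2) + (2) = 0
  T: −[Δp]_T + [g]_T − 2·[D_c]_T + [E]_T = −(-2) + (-2) − 2·(-1) + (-2) = 0
All base exponents vanish — dimensionless.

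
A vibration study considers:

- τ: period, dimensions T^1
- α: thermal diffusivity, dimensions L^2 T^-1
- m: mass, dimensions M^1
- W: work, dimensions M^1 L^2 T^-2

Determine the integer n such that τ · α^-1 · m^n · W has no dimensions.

-1

Balance the M exponent: (1)·n from m, plus (0) − (0) + (1) = 1 from the rest, must sum to zero.
n + 1 = 0, so n = -1.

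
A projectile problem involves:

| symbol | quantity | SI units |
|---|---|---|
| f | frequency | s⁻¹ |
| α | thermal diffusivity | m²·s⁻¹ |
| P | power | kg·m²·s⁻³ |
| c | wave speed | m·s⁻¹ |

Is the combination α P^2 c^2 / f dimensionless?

no

Sum the exponent of each base dimension across the product:
  M: −[f]_M + [α]_M + 2·[P]_M + 2·[c]_M = −(0) + (0) + 2·(1) + 2·(0) = 2
  L: −[f]_L + [α]_L + 2·[P]_L + 2·[c]_L = −(0) + (2) + 2·(2) + 2·(1) = 8
  T: −[f]_T + [α]_T + 2·[P]_T + 2·[c]_T = −(-1) + (-1) + 2·(-3) + 2·(-1) = -8
Net dimensions [M² L⁸ T⁻⁸] ≠ [1] — not dimensionless.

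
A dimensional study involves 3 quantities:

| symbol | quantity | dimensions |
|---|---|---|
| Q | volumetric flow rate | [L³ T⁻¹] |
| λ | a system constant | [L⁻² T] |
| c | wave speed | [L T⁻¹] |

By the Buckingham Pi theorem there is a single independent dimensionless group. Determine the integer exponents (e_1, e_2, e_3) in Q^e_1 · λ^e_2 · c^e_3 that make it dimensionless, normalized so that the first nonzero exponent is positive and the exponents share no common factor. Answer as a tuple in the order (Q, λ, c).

L: e_1·(3) + e_2·(-2) + e_3·(1) = 0
T: e_1·(-1) + e_2·(1) + e_3·(-1) = 0
Solving this homogeneous linear system for the smallest-integer solution (first nonzero entry positive) gives (1, 2, 1).

(1, 2, 1)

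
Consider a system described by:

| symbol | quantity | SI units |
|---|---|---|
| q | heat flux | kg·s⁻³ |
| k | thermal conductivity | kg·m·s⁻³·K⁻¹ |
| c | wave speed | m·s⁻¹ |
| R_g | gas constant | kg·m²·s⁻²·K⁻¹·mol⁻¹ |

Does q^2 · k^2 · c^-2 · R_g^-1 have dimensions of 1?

no

Sum the exponent of each base dimension across the product:
  M: 2·[q]_M + 2·[k]_M − 2·[c]_M − [R_g]_M = 2·(1) + 2·(1) − 2·(0) − (1) = 3
  L: 2·[q]_L + 2·[k]_L − 2·[c]_L − [R_g]_L = 2·(0) + 2·(1) − 2·(1) − (2) = -2
  T: 2·[q]_T + 2·[k]_T − 2·[c]_T − [R_g]_T = 2·(-3) + 2·(-3) − 2·(-1) − (-2) = -8
  Θ: 2·[q]_Θ + 2·[k]_Θ − 2·[c]_Θ − [R_g]_Θ = 2·(0) + 2·(-1) − 2·(0) − (-1) = -1
  N: 2·[q]_N + 2·[k]_N − 2·[c]_N − [R_g]_N = 2·(0) + 2·(0) − 2·(0) − (-1) = 1
Net dimensions [M³ L⁻² T⁻⁸ Θ⁻¹ N] ≠ [1] — not dimensionless.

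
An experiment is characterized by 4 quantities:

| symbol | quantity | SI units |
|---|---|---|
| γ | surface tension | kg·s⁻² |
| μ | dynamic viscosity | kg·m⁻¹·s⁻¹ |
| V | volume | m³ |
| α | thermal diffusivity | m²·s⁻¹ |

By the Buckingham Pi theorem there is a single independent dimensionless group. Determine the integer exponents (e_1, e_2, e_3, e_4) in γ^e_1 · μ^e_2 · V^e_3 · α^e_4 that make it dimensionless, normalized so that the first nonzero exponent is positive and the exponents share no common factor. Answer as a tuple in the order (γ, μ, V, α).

M: e_1·(1) + e_2·(1) + e_3·(0) + e_4·(0) = 0
L: e_1·(0) + e_2·(-1) + e_3·(3) + e_4·(2) = 0
T: e_1·(-2) + e_2·(-1) + e_3·(0) + e_4·(-1) = 0
Solving this homogeneous linear system for the smallest-integer solution (first nonzero entry positive) gives (3, -3, 1, -3).

(3, -3, 1, -3)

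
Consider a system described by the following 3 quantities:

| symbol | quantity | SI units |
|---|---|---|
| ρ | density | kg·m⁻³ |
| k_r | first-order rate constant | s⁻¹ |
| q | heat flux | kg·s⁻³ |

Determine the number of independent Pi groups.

There are 3 variables and 3 base dimensions (M, L, T).
The dimension matrix has rank 3.
Independent dimensionless groups: 3 − 3 = 0.

0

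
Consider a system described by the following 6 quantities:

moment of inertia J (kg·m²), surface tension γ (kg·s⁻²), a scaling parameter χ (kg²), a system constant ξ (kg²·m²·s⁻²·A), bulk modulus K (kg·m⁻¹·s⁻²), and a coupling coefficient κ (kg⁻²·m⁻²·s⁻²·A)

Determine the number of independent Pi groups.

There are 6 variables and 4 base dimensions (M, L, T, I).
The dimension matrix has rank 4.
Independent dimensionless groups: 6 − 4 = 2.

2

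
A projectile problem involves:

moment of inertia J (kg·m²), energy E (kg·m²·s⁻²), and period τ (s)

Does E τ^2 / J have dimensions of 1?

Sum the exponent of each base dimension across the product:
  M: −[J]_M + [E]_M + 2·[τ]_M = −(1) + (1) + 2·(0) = 0
  L: −[J]_L + [E]_L + 2·[τ]_L = −(2) + (2) + 2·(0) = 0
  T: −[J]_T + [E]_T + 2·[τ]_T = −(0) + (-2) + 2·(1) = 0
All base exponents vanish — dimensionless.

yes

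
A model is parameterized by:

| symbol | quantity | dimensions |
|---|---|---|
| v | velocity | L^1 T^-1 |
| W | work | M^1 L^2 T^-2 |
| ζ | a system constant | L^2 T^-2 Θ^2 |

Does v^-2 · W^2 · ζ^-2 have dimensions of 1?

Sum the exponent of each base dimension across the product:
  M: −2·[v]_M + 2·[W]_M − 2·[ζ]_M = −2·(0) + 2·(1) − 2·(0) = 2
  L: −2·[v]_L + 2·[W]_L − 2·[ζ]_L = −2·(1) + 2·(2) − 2·(2) = -2
  T: −2·[v]_T + 2·[W]_T − 2·[ζ]_T = −2·(-1) + 2·(-2) − 2·(-2) = 2
  Θ: −2·[v]_Θ + 2·[W]_Θ − 2·[ζ]_Θ = −2·(0) + 2·(0) − 2·(2) = -4
Net dimensions [M² L⁻² T² Θ⁻⁴] ≠ [1] — not dimensionless.

no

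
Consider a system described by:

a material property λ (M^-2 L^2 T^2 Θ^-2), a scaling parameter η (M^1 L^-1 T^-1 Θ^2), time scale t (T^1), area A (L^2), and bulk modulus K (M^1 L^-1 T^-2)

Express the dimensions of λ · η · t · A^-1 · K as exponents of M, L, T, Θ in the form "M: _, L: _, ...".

Collect each base-dimension exponent across the product:
  M: (-2) + (1) + (0) − (0) + (1) = 0
  L: (2) + (-1) + (0) − (2) + (-1) = -2
  T: (2) + (-1) + (1) − (0) + (-2) = 0
  Θ: (-2) + (2) + (0) − (0) + (0) = 0
So the dimensions are [L⁻²].

M: 0, L: -2, T: 0, Θ: 0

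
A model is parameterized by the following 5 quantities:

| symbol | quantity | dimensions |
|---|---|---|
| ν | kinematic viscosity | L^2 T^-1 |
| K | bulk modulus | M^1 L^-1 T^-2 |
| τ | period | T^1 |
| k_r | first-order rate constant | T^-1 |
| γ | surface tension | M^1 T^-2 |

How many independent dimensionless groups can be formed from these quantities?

2

There are 5 variables and 3 base dimensions (M, L, T).
The dimension matrix has rank 3.
Independent dimensionless groups: 5 − 3 = 2.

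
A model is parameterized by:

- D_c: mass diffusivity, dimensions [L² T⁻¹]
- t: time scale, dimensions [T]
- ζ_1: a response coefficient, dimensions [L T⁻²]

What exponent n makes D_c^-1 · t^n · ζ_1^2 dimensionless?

Balance the T exponent: (1)·n from t, plus −(-1) + 2·(-2) = -3 from the rest, must sum to zero.
n − 3 = 0, so n = 3.

3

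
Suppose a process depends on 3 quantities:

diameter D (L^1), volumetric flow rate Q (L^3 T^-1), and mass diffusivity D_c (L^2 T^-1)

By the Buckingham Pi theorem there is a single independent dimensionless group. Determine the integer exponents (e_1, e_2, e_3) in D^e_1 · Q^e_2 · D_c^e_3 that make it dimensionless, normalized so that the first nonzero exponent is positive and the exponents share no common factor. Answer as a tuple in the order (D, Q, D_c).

L: e_1·(1) + e_2·(3) + e_3·(2) = 0
T: e_1·(0) + e_2·(-1) + e_3·(-1) = 0
Solving this homogeneous linear system for the smallest-integer solution (first nonzero entry positive) gives (1, -1, 1).

(1, -1, 1)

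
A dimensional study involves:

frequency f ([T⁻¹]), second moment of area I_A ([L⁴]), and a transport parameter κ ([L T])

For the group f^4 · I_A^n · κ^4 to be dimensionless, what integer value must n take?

Balance the L exponent: (4)·n from I_A, plus 4·(0) + 4·(1) = 4 from the rest, must sum to zero.
4n + 4 = 0, so n = -1.

-1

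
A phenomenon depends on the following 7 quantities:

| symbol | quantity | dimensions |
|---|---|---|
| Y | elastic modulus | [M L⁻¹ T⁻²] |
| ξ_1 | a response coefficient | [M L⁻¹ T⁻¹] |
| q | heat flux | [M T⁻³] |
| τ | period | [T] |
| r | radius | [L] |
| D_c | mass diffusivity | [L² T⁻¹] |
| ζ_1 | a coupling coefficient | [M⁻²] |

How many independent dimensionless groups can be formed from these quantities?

4

There are 7 variables and 3 base dimensions (M, L, T).
The dimension matrix has rank 3.
Independent dimensionless groups: 7 − 3 = 4.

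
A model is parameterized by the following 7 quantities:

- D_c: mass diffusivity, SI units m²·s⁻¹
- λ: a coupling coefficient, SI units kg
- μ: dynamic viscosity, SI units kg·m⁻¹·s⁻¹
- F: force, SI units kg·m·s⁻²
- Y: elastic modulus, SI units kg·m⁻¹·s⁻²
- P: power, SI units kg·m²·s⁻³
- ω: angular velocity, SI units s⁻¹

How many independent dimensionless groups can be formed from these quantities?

4

There are 7 variables and 3 base dimensions (M, L, T).
The dimension matrix has rank 3.
Independent dimensionless groups: 7 − 3 = 4.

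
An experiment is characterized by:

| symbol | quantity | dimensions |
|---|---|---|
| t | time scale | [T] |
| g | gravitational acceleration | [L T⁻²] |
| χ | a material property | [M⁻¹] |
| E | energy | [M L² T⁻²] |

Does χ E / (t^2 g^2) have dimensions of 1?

yes

Sum the exponent of each base dimension across the product:
  M: −2·[t]_M − 2·[g]_M + [χ]_M + [E]_M = −2·(0) − 2·(0) + (-1) + (1) = 0
  L: −2·[t]_L − 2·[g]_L + [χ]_L + [E]_L = −2·(0) − 2·(1) + (0) + (2) = 0
  T: −2·[t]_T − 2·[g]_T + [χ]_T + [E]_T = −2·(1) − 2·(-2) + (0) + (-2) = 0
All base exponents vanish — dimensionless.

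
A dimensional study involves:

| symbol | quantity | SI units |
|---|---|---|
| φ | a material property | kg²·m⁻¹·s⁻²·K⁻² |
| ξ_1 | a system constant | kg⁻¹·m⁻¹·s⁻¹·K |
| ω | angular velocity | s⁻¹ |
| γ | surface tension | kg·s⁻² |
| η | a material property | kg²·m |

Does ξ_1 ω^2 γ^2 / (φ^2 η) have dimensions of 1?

no

Sum the exponent of each base dimension across the product:
  M: −2·[φ]_M + [ξ_1]_M + 2·[ω]_M + 2·[γ]_M − [η]_M = −2·(2) + (-1) + 2·(0) + 2·(1) − (2) = -5
  L: −2·[φ]_L + [ξ_1]_L + 2·[ω]_L + 2·[γ]_L − [η]_L = −2·(-1) + (-1) + 2·(0) + 2·(0) − (1) = 0
  T: −2·[φ]_T + [ξ_1]_T + 2·[ω]_T + 2·[γ]_T − [η]_T = −2·(-2) + (-1) + 2·(-1) + 2·(-2) − (0) = -3
  Θ: −2·[φ]_Θ + [ξ_1]_Θ + 2·[ω]_Θ + 2·[γ]_Θ − [η]_Θ = −2·(-2) + (1) + 2·(0) + 2·(0) − (0) = 5
Net dimensions [M⁻⁵ T⁻³ Θ⁵] ≠ [1] — not dimensionless.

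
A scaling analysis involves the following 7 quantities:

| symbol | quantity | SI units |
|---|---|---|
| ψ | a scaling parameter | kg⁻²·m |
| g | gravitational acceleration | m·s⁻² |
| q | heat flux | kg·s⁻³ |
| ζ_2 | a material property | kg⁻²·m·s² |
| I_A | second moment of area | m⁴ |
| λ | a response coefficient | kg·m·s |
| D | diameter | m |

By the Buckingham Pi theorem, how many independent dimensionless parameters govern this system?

4

There are 7 variables and 3 base dimensions (M, L, T).
The dimension matrix has rank 3.
Independent dimensionless groups: 7 − 3 = 4.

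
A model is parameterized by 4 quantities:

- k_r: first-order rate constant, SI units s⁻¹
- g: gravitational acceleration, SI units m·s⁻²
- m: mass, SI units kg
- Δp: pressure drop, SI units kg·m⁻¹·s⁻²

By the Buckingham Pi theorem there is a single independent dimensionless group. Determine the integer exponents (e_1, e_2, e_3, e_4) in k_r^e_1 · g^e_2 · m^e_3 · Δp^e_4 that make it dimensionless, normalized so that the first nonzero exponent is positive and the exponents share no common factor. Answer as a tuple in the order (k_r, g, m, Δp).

(4, -1, 1, -1)

M: e_1·(0) + e_2·(0) + e_3·(1) + e_4·(1) = 0
L: e_1·(0) + e_2·(1) + e_3·(0) + e_4·(-1) = 0
T: e_1·(-1) + e_2·(-2) + e_3·(0) + e_4·(-2) = 0
Solving this homogeneous linear system for the smallest-integer solution (first nonzero entry positive) gives (4, -1, 1, -1).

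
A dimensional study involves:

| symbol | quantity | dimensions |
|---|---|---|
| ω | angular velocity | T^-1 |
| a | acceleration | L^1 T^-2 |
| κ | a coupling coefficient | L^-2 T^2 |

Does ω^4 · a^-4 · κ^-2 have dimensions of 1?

Sum the exponent of each base dimension across the product:
  L: 4·[ω]_L − 4·[a]_L − 2·[κ]_L = 4·(0) − 4·(1) − 2·(-2) = 0
  T: 4·[ω]_T − 4·[a]_T − 2·[κ]_T = 4·(-1) − 4·(-2) − 2·(2) = 0
All base exponents vanish — dimensionless.

yes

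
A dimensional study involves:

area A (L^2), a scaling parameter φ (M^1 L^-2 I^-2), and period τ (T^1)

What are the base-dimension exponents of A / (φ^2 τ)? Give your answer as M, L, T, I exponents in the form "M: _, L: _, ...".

M: -2, L: 6, T: -1, I: 4

Collect each base-dimension exponent across the product:
  M: (0) − 2·(1) − (0) = -2
  L: (2) − 2·(-2) − (0) = 6
  T: (0) − 2·(0) − (1) = -1
  I: (0) − 2·(-2) − (0) = 4
So the dimensions are [M⁻² L⁶ T⁻¹ I⁴].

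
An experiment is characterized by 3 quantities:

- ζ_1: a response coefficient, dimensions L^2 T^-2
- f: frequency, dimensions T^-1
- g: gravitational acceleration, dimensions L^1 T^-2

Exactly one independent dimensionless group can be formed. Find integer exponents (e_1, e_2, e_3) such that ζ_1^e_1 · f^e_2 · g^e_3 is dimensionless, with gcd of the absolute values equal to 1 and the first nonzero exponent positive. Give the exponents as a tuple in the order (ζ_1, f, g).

L: e_1·(2) + e_2·(0) + e_3·(1) = 0
T: e_1·(-2) + e_2·(-1) + e_3·(-2) = 0
Solving this homogeneous linear system for the smallest-integer solution (first nonzero entry positive) gives (1, 2, -2).

(1, 2, -2)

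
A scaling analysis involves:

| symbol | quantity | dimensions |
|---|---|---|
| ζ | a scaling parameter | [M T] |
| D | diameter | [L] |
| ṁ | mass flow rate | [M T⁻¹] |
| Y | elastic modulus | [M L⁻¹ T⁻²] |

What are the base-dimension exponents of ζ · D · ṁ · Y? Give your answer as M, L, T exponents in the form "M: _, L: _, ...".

M: 3, L: 0, T: -2

Collect each base-dimension exponent across the product:
  M: (1) + (0) + (1) + (1) = 3
  L: (0) + (1) + (0) + (-1) = 0
  T: (1) + (0) + (-1) + (-2) = -2
So the dimensions are [M³ T⁻²].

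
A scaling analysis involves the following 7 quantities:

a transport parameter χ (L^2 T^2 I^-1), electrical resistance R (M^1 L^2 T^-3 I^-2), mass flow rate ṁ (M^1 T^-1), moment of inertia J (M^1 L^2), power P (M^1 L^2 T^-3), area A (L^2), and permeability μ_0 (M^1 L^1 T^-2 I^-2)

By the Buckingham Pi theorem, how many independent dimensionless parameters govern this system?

There are 7 variables and 4 base dimensions (M, L, T, I).
The dimension matrix has rank 4.
Independent dimensionless groups: 7 − 4 = 3.

3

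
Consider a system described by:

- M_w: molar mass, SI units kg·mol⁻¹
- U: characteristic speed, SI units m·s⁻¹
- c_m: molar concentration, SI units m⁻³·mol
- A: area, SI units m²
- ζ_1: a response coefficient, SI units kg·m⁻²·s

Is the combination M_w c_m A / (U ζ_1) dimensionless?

yes

Sum the exponent of each base dimension across the product:
  M: [M_w]_M − [U]_M + [c_m]_M + [A]_M − [ζ_1]_M = (1) − (0) + (0) + (0) − (1) = 0
  L: [M_w]_L − [U]_L + [c_m]_L + [A]_L − [ζ_1]_L = (0) − (1) + (-3) + (2) − (-2) = 0
  T: [M_w]_T − [U]_T + [c_m]_T + [A]_T − [ζ_1]_T = (0) − (-1) + (0) + (0) − (1) = 0
  N: [M_w]_N − [U]_N + [c_m]_N + [A]_N − [ζ_1]_N = (-1) − (0) + (1) + (0) − (0) = 0
All base exponents vanish — dimensionless.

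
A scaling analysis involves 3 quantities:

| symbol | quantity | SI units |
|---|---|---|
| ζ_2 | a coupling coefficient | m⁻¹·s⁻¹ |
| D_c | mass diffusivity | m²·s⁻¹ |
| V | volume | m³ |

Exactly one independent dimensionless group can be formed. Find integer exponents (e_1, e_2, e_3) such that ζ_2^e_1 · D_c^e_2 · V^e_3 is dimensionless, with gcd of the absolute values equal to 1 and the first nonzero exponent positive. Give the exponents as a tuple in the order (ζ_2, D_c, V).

L: e_1·(-1) + e_2·(2) + e_3·(3) = 0
T: e_1·(-1) + e_2·(-1) + e_3·(0) = 0
Solving this homogeneous linear system for the smallest-integer solution (first nonzero entry positive) gives (1, -1, 1).

(1, -1, 1)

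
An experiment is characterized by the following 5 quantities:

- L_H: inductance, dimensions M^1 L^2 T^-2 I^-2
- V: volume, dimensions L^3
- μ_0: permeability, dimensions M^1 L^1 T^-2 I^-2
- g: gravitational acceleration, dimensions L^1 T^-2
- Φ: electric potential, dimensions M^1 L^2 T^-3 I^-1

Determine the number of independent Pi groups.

1

There are 5 variables and 4 base dimensions (M, L, T, I).
The dimension matrix has rank 4.
Independent dimensionless groups: 5 − 4 = 1.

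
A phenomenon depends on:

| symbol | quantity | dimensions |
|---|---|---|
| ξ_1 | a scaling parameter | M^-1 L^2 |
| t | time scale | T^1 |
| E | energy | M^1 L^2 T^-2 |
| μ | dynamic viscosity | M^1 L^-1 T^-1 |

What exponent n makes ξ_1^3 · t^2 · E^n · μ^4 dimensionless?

Balance the M exponent: (1)·n from E, plus 3·(-1) + 2·(0) + 4·(1) = 1 from the rest, must sum to zero.
n + 1 = 0, so n = -1.

-1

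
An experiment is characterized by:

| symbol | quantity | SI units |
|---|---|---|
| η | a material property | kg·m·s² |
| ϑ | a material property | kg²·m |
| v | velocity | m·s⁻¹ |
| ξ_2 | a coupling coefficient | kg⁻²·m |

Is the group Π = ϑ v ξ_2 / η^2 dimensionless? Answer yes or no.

no

Sum the exponent of each base dimension across the product:
  M: −2·[η]_M + [ϑ]_M + [v]_M + [ξ_2]_M = −2·(1) + (2) + (0) + (-2) = -2
  L: −2·[η]_L + [ϑ]_L + [v]_L + [ξ_2]_L = −2·(1) + (1) + (1) + (1) = 1
  T: −2·[η]_T + [ϑ]_T + [v]_T + [ξ_2]_T = −2·(2) + (0) + (-1) + (0) = -5
Net dimensions [M⁻² L T⁻⁵] ≠ [1] — not dimensionless.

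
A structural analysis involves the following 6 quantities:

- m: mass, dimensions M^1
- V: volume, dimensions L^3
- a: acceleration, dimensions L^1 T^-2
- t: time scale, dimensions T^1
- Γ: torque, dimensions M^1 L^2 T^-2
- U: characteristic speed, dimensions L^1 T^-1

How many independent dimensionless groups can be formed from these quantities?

There are 6 variables and 3 base dimensions (M, L, T).
The dimension matrix has rank 3.
Independent dimensionless groups: 6 − 3 = 3.

3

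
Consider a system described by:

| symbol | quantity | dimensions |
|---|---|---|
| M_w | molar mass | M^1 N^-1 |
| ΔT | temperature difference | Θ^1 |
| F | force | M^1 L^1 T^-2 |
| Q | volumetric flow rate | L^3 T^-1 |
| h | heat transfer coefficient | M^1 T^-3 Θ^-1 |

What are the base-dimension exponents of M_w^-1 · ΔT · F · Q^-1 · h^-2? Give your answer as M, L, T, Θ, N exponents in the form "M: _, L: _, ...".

M: -2, L: -2, T: 5, Θ: 3, N: 1

Collect each base-dimension exponent across the product:
  M: −(1) + (0) + (1) − (0) − 2·(1) = -2
  L: −(0) + (0) + (1) − (3) − 2·(0) = -2
  T: −(0) + (0) + (-2) − (-1) − 2·(-3) = 5
  Θ: −(0) + (1) + (0) − (0) − 2·(-1) = 3
  N: −(-1) + (0) + (0) − (0) − 2·(0) = 1
So the dimensions are [M⁻² L⁻² T⁵ Θ³ N].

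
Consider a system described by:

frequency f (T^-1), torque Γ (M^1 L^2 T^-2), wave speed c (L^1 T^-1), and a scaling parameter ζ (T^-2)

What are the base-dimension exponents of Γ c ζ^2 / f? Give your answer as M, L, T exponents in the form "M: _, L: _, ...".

Collect each base-dimension exponent across the product:
  M: −(0) + (1) + (0) + 2·(0) = 1
  L: −(0) + (2) + (1) + 2·(0) = 3
  T: −(-1) + (-2) + (-1) + 2·(-2) = -6
So the dimensions are [M L³ T⁻⁶].

M: 1, L: 3, T: -6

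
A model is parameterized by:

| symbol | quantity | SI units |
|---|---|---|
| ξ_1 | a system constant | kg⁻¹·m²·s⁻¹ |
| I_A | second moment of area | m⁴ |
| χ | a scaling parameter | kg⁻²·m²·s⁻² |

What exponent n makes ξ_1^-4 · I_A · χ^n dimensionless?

Balance the M exponent: (-2)·n from χ, plus −4·(-1) + (0) = 4 from the rest, must sum to zero.
-2n + 4 = 0, so n = 2.

2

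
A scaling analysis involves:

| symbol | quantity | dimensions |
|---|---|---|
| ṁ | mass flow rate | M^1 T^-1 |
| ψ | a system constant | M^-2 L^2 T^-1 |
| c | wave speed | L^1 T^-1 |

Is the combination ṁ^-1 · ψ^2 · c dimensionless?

no

Sum the exponent of each base dimension across the product:
  M: −[ṁ]_M + 2·[ψ]_M + [c]_M = −(1) + 2·(-2) + (0) = -5
  L: −[ṁ]_L + 2·[ψ]_L + [c]_L = −(0) + 2·(2) + (1) = 5
  T: −[ṁ]_T + 2·[ψ]_T + [c]_T = −(-1) + 2·(-1) + (-1) = -2
Net dimensions [M⁻⁵ L⁵ T⁻²] ≠ [1] — not dimensionless.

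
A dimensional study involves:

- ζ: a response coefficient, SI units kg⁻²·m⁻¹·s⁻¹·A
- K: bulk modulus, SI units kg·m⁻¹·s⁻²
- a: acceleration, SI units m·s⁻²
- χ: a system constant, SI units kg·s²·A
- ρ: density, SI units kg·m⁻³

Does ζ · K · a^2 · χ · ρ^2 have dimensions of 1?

no

Sum the exponent of each base dimension across the product:
  M: [ζ]_M + [K]_M + 2·[a]_M + [χ]_M + 2·[ρ]_M = (-2) + (1) + 2·(0) + (1) + 2·(1) = 2
  L: [ζ]_L + [K]_L + 2·[a]_L + [χ]_L + 2·[ρ]_L = (-1) + (-1) + 2·(1) + (0) + 2·(-3) = -6
  T: [ζ]_T + [K]_T + 2·[a]_T + [χ]_T + 2·[ρ]_T = (-1) + (-2) + 2·(-2) + (2) + 2·(0) = -5
  I: [ζ]_I + [K]_I + 2·[a]_I + [χ]_I + 2·[ρ]_I = (1) + (0) + 2·(0) + (1) + 2·(0) = 2
Net dimensions [M² L⁻⁶ T⁻⁵ I²] ≠ [1] — not dimensionless.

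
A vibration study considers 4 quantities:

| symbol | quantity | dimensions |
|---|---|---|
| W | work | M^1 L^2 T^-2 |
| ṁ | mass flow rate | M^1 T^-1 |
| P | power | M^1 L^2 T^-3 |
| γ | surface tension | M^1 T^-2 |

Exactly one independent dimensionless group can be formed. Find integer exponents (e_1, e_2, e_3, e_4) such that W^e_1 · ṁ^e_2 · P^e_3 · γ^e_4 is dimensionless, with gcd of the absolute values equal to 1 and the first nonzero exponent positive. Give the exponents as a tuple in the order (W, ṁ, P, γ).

(1, -1, -1, 1)

M: e_1·(1) + e_2·(1) + e_3·(1) + e_4·(1) = 0
L: e_1·(2) + e_2·(0) + e_3·(2) + e_4·(0) = 0
T: e_1·(-2) + e_2·(-1) + e_3·(-3) + e_4·(-2) = 0
Solving this homogeneous linear system for the smallest-integer solution (first nonzero entry positive) gives (1, -1, -1, 1).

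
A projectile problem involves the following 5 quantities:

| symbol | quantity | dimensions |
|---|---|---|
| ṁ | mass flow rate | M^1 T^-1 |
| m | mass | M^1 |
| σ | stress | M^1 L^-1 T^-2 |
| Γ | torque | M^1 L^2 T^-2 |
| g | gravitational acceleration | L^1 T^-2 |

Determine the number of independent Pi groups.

2

There are 5 variables and 3 base dimensions (M, L, T).
The dimension matrix has rank 3.
Independent dimensionless groups: 5 − 3 = 2.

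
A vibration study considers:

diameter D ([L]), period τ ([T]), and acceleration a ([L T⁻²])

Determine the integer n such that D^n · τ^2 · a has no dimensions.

-1

Balance the L exponent: (1)·n from D, plus 2·(0) + (1) = 1 from the rest, must sum to zero.
n + 1 = 0, so n = -1.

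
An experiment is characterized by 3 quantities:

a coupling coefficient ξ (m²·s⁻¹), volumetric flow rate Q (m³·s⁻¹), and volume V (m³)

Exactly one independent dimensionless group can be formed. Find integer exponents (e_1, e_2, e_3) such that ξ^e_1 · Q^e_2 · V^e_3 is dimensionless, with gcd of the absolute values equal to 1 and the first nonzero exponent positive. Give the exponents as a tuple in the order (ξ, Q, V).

(3, -3, 1)

L: e_1·(2) + e_2·(3) + e_3·(3) = 0
T: e_1·(-1) + e_2·(-1) + e_3·(0) = 0
Solving this homogeneous linear system for the smallest-integer solution (first nonzero entry positive) gives (3, -3, 1).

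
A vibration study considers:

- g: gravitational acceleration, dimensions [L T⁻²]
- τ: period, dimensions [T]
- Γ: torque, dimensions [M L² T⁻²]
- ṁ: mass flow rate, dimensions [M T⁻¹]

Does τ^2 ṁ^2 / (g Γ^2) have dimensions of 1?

no

Sum the exponent of each base dimension across the product:
  M: −[g]_M + 2·[τ]_M − 2·[Γ]_M + 2·[ṁ]_M = −(0) + 2·(0) − 2·(1) + 2·(1) = 0
  L: −[g]_L + 2·[τ]_L − 2·[Γ]_L + 2·[ṁ]_L = −(1) + 2·(0) − 2·(2) + 2·(0) = -5
  T: −[g]_T + 2·[τ]_T − 2·[Γ]_T + 2·[ṁ]_T = −(-2) + 2·(1) − 2·(-2) + 2·(-1) = 6
Net dimensions [L⁻⁵ T⁶] ≠ [1] — not dimensionless.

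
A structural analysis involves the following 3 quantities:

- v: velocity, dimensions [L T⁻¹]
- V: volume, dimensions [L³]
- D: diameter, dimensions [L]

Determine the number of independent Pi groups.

1

There are 3 variables and 2 base dimensions (L, T).
The dimension matrix has rank 2.
Independent dimensionless groups: 3 − 2 = 1.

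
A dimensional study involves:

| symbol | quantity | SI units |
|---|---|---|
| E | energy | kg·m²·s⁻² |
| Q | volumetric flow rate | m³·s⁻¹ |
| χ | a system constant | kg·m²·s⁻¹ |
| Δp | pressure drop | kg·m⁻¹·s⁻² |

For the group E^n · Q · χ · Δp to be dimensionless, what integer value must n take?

Balance the M exponent: (1)·n from E, plus (0) + (1) + (1) = 2 from the rest, must sum to zero.
n + 2 = 0, so n = -2.

-2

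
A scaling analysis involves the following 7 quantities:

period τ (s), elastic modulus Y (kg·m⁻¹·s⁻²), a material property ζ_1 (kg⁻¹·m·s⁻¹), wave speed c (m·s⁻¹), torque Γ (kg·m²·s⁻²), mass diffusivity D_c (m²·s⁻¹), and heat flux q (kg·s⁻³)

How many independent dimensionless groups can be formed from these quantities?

There are 7 variables and 3 base dimensions (M, L, T).
The dimension matrix has rank 3.
Independent dimensionless groups: 7 − 3 = 4.

4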